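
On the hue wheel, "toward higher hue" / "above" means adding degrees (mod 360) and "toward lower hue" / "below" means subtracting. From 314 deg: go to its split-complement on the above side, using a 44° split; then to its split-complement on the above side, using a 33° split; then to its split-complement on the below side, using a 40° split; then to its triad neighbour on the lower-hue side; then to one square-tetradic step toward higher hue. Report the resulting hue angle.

314 + 224 = 538 → 538 − 360 = 178°   (split-comp 44° ↑)
178 + 213 = 391 → 391 − 360 = 31°   (split-comp 33° ↑)
31 + 140 = 171°   (split-comp 40° ↓)
171 − 120 = 51°   (triadic ↓)
51 + 90 = 141°   (square ↑)

141°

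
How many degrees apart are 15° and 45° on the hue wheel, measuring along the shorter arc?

|15 − 45| = 30.
30 ≤ 180, so the shorter arc is 30°.

30°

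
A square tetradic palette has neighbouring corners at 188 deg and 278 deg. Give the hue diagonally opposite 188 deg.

8°

A square tetradic scheme places four hues 90° apart; opposite corners are 180° apart.
188 + 180 = 368 → 368 − 360 = 8°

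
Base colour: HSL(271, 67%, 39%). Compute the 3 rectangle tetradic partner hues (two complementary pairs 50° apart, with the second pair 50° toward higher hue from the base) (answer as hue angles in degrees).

321°, 91°, 141°

A rectangular tetradic uses two complementary pairs 50° apart: offsets 0°, 50°, 180°, 230°.
271 + 50 = 321°
271 + 180 = 451 → 451 − 360 = 91°
271 + 230 = 501 → 501 − 360 = 141°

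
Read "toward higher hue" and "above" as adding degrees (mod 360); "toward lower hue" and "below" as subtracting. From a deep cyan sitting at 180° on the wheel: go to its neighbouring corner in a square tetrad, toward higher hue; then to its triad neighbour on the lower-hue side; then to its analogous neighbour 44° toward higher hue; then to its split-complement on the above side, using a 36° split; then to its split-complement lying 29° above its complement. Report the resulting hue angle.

square ↑ +90°: 180 + 90 = 270°
triadic ↓ −120°: 270 − 120 = 150°
analog 44° ↑ +44°: 150 + 44 = 194°
split-comp 36° ↑ +216°: 194 + 216 = 410 → 410 − 360 = 50°
split-comp 29° ↑ +209°: 50 + 209 = 259°

259°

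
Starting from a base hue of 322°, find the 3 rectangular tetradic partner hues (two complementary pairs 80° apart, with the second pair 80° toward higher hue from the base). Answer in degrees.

42°, 142° and 222°

322 + 80 = 402 → 402 − 360 = 42°
322 + 180 = 502 → 502 − 360 = 142°
322 + 260 = 582 → 582 − 360 = 222°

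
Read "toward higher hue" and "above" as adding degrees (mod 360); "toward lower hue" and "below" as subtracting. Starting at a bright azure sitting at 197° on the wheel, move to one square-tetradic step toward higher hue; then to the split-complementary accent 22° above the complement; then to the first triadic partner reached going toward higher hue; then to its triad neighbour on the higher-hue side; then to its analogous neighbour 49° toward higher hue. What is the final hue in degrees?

square ↑ +90°: 197 + 90 = 287°
split-comp 22° ↑ +202°: 287 + 202 = 489 → 489 − 360 = 129°
triadic ↑ +120°: 129 + 120 = 249°
triadic ↑ +120°: 249 + 120 = 369 → 369 − 360 = 9°
analog 49° ↑ +49°: 9 + 49 = 58°

58°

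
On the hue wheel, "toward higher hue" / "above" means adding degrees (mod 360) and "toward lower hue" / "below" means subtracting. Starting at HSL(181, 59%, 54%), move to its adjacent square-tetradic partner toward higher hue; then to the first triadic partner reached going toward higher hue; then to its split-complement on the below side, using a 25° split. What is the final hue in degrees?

+90° (square ↑): 181 + 90 = 271°
+120° (triadic ↑): 271 + 120 = 391 → 391 − 360 = 31°
+155° (split-comp 25° ↓): 31 + 155 = 186°

186°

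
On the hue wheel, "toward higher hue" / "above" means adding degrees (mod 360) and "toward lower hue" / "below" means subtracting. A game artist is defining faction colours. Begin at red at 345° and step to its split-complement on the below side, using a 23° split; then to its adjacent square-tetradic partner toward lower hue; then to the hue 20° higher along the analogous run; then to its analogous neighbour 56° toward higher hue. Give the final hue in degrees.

345 + 157 = 502 → 502 − 360 = 142°   (split-comp 23° ↓)
142 − 90 = 52°   (square ↓)
52 + 20 = 72°   (analog 20° ↑)
72 + 56 = 128°   (analog 56° ↑)

128°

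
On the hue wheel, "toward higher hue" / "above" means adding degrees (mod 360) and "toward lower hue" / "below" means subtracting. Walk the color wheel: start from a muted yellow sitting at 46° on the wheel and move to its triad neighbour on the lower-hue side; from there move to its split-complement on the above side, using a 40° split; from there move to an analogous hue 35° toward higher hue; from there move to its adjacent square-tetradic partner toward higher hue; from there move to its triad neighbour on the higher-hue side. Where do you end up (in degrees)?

31°

46 − 120 = -74 → -74 + 360 = 286°   (triadic ↓)
286 + 220 = 506 → 506 − 360 = 146°   (split-comp 40° ↑)
146 + 35 = 181°   (analog 35° ↑)
181 + 90 = 271°   (square ↑)
271 + 120 = 391 → 391 − 360 = 31°   (triadic ↑)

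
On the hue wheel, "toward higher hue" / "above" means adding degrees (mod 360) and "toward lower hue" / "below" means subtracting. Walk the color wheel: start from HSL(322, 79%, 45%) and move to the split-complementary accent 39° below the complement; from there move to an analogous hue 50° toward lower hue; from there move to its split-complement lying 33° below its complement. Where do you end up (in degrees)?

322 + 141 = 463 → 463 − 360 = 103°   (split-comp 39° ↓)
103 − 50 = 53°   (analog 50° ↓)
53 + 147 = 200°   (split-comp 33° ↓)

200°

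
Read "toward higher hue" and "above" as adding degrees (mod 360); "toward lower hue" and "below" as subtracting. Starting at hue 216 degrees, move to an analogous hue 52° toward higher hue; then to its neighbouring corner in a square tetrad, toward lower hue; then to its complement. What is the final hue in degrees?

216 + 52 = 268°   (analog 52° ↑)
268 − 90 = 178°   (square ↓)
178 + 180 = 358°   (complement)

358°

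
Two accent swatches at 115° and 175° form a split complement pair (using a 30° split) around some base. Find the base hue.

325°

The accents sit 30° either side of the complement, so the complement is their short-arc midpoint on the wheel.
Short-arc midpoint of 115° and 175°: 145°.
Base is 180° from the complement: 145 − 180 = -35 → -35 + 360 = 325°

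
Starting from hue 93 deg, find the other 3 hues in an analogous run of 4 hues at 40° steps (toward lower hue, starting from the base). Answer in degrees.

Analogous hues sit every 40° along the wheel.
93 − 40 = 53°
93 − 80 = 13°
93 − 120 = -27 → -27 + 360 = 333°

53°, 13°, 333°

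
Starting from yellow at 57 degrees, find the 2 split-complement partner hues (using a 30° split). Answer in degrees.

207° and 267°

Split-complementary hues sit 30° either side of the complement.
Complement of 57 degrees: 57 + 180 = 237°
237 − 30 = 207°
237 + 30 = 267°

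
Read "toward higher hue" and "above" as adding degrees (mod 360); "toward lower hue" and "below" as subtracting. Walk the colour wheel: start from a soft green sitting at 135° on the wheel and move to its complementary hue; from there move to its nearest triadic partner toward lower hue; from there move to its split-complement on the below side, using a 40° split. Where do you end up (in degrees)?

135 + 180 = 315°   (complement)
315 − 120 = 195°   (triadic ↓)
195 + 140 = 335°   (split-comp 40° ↓)

335°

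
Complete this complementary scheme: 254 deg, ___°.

The complement sits 180° across the wheel.
The full set through 254° is {74°, 254°}.
Given {254°}, the missing hue is 74°.

74°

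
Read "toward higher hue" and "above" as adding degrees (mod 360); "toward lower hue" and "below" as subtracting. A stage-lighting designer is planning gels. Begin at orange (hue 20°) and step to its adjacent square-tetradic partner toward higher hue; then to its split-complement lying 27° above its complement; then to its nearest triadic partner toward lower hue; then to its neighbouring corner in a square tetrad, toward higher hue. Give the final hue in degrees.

287°

square ↑ +90°: 20 + 90 = 110°
split-comp 27° ↑ +207°: 110 + 207 = 317°
triadic ↓ −120°: 317 − 120 = 197°
square ↑ +90°: 197 + 90 = 287°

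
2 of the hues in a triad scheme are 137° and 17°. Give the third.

A triad places three hues 120° apart.
The full set through 17° is {17°, 137°, 257°}.
Given {17°, 137°}, the missing hue is 257°.

257°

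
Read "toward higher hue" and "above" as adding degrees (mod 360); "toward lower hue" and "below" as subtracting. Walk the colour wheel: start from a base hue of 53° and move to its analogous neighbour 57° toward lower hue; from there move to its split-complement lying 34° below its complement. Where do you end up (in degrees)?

142°

analog 57° ↓ −57°: 53 − 57 = -4 → -4 + 360 = 356°
split-comp 34° ↓ +146°: 356 + 146 = 502 → 502 − 360 = 142°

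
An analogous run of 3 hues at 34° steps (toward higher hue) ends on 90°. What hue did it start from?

2 steps of 34° (toward higher hue) give a net shift of +68°.
Start = end − shift: 90 − 68 = 22°

22°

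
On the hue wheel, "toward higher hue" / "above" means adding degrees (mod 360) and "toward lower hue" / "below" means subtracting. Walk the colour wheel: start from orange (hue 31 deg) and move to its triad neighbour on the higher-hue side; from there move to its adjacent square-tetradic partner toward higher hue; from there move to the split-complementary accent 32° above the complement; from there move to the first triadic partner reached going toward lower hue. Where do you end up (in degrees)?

333°

triadic ↑ +120°: 31 + 120 = 151°
square ↑ +90°: 151 + 90 = 241°
split-comp 32° ↑ +212°: 241 + 212 = 453 → 453 − 360 = 93°
triadic ↓ −120°: 93 − 120 = -27 → -27 + 360 = 333°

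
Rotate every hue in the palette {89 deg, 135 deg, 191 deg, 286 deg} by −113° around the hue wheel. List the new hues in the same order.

336°, 22°, 78°, 173°

89 − 113 = -24 → -24 + 360 = 336°
135 − 113 = 22°
191 − 113 = 78°
286 − 113 = 173°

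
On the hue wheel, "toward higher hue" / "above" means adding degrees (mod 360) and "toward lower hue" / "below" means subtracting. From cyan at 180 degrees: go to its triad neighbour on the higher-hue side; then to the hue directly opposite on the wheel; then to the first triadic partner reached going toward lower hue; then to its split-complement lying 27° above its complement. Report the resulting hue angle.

180 + 120 = 300°   (triadic ↑)
300 + 180 = 480 → 480 − 360 = 120°   (complement)
120 − 120 = 0°   (triadic ↓)
0 + 207 = 207°   (split-comp 27° ↑)

207°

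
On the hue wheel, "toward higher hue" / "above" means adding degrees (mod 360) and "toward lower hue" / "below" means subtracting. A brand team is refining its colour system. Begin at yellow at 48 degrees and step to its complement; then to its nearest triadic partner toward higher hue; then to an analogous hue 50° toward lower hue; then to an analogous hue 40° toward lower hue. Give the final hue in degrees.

complement +180°: 48 + 180 = 228°
triadic ↑ +120°: 228 + 120 = 348°
analog 50° ↓ −50°: 348 − 50 = 298°
analog 40° ↓ −40°: 298 − 40 = 258°

258°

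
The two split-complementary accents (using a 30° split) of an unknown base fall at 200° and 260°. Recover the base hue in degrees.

The accents sit 30° either side of the complement, so the complement is their short-arc midpoint on the wheel.
Short-arc midpoint of 200° and 260°: 230°.
Base is 180° from the complement: 230 − 180 = 50°

50°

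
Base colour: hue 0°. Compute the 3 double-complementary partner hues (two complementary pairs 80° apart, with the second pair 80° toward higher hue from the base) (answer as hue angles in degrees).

0 + 80 = 80°
0 + 180 = 180°
0 + 260 = 260°

80°, 180°, 260°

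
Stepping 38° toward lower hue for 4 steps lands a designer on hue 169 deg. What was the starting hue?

321°

4 steps of 38° (toward lower hue) give a net shift of −152°.
Start = end − shift: 169 + 152 = 321°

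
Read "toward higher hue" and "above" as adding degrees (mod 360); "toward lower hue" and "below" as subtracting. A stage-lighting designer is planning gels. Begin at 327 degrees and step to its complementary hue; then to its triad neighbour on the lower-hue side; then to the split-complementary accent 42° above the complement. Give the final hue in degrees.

249°

complement +180°: 327 + 180 = 507 → 507 − 360 = 147°
triadic ↓ −120°: 147 − 120 = 27°
split-comp 42° ↑ +222°: 27 + 222 = 249°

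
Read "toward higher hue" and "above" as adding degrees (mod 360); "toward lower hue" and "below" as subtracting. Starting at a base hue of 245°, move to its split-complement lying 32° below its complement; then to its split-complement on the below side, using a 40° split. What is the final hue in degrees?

173°

split-comp 32° ↓ +148°: 245 + 148 = 393 → 393 − 360 = 33°
split-comp 40° ↓ +140°: 33 + 140 = 173°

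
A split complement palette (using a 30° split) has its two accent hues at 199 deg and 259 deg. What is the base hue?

The accents sit 30° either side of the complement, so the complement is their short-arc midpoint on the wheel.
Short-arc midpoint of 199° and 259°: 229°.
Base is 180° from the complement: 229 − 180 = 49°

49°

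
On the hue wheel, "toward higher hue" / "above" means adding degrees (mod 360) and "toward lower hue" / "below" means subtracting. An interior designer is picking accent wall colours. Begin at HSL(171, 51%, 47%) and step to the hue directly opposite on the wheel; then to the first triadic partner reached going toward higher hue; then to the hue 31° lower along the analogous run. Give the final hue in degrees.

+180° (complement): 171 + 180 = 351°
+120° (triadic ↑): 351 + 120 = 471 → 471 − 360 = 111°
−31° (analog 31° ↓): 111 − 31 = 80°

80°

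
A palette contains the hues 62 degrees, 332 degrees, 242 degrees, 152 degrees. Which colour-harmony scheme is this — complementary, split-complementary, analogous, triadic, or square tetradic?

Sort the hues: 62°, 152°, 242°, 332°.
Successive gaps around the wheel: 90°, 90°, 90°, 90°.
Four hues every 90° form a square tetradic scheme.

square tetradic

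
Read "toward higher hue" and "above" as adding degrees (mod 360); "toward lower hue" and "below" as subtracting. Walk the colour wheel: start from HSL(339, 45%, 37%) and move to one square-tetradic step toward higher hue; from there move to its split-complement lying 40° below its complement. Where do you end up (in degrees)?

339 + 90 = 429 → 429 − 360 = 69°   (square ↑)
69 + 140 = 209°   (split-comp 40° ↓)

209°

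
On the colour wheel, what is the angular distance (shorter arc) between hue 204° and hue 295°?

|204 − 295| = 91.
91 ≤ 180, so the shorter arc is 91°.

91°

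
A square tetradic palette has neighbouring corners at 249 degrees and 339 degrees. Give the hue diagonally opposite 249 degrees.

69°

A square tetradic scheme places four hues 90° apart; opposite corners are 180° apart.
249 + 180 = 429 → 429 − 360 = 69°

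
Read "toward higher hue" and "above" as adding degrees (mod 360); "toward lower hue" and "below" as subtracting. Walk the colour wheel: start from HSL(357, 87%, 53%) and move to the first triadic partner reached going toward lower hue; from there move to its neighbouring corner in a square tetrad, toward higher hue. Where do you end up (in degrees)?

triadic ↓ −120°: 357 − 120 = 237°
square ↑ +90°: 237 + 90 = 327°

327°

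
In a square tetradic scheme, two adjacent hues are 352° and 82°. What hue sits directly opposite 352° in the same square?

172°

A square tetradic scheme places four hues 90° apart; opposite corners are 180° apart.
352 + 180 = 532 → 532 − 360 = 172°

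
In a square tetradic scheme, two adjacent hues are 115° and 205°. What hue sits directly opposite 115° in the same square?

295°

A square tetradic scheme places four hues 90° apart; opposite corners are 180° apart.
115 + 180 = 295°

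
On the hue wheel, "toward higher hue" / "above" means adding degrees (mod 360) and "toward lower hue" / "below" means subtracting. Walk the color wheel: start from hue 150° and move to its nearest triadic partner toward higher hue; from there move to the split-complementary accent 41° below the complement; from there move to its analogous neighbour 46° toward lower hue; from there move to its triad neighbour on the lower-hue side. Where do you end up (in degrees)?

triadic ↑ +120°: 150 + 120 = 270°
split-comp 41° ↓ +139°: 270 + 139 = 409 → 409 − 360 = 49°
analog 46° ↓ −46°: 49 − 46 = 3°
triadic ↓ −120°: 3 − 120 = -117 → -117 + 360 = 243°

243°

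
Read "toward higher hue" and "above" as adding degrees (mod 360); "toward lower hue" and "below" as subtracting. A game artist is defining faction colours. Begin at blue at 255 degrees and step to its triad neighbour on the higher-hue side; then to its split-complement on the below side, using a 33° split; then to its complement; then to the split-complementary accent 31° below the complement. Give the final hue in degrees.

131°

triadic ↑ +120°: 255 + 120 = 375 → 375 − 360 = 15°
split-comp 33° ↓ +147°: 15 + 147 = 162°
complement +180°: 162 + 180 = 342°
split-comp 31° ↓ +149°: 342 + 149 = 491 → 491 − 360 = 131°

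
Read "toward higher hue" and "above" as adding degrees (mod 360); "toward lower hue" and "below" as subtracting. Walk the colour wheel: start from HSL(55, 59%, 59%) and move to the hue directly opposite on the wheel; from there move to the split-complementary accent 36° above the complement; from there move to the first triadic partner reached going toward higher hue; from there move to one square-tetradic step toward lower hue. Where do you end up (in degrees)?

complement +180°: 55 + 180 = 235°
split-comp 36° ↑ +216°: 235 + 216 = 451 → 451 − 360 = 91°
triadic ↑ +120°: 91 + 120 = 211°
square ↓ −90°: 211 − 90 = 121°

121°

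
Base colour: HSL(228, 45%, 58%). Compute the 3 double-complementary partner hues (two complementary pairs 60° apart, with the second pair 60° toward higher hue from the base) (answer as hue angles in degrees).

288°, 48° and 108°

A rectangular tetradic uses two complementary pairs 60° apart: offsets 0°, 60°, 180°, 240°.
228 + 60 = 288°
228 + 180 = 408 → 408 − 360 = 48°
228 + 240 = 468 → 468 − 360 = 108°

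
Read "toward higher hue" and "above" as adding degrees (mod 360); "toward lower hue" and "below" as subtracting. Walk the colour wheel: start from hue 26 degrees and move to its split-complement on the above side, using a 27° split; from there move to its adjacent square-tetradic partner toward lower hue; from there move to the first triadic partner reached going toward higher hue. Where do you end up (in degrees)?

26 + 207 = 233°   (split-comp 27° ↑)
233 − 90 = 143°   (square ↓)
143 + 120 = 263°   (triadic ↑)

263°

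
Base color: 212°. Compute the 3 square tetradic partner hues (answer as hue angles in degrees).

A square tetradic scheme places four hues every 90°.
212 + 90 = 302°
212 + 180 = 392 → 392 − 360 = 32°
212 + 270 = 482 → 482 − 360 = 122°

302°, 32°, 122°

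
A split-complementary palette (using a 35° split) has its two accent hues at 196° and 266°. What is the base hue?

51°

The accents sit 35° either side of the complement, so the complement is their short-arc midpoint on the wheel.
Short-arc midpoint of 196° and 266°: 231°.
Base is 180° from the complement: 231 − 180 = 51°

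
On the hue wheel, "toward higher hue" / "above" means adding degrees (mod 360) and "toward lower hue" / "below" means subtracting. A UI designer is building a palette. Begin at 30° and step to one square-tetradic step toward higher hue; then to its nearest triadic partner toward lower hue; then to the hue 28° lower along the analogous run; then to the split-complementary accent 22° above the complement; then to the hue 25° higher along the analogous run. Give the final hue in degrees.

199°

square ↑ +90°: 30 + 90 = 120°
triadic ↓ −120°: 120 − 120 = 0°
analog 28° ↓ −28°: 0 − 28 = -28 → -28 + 360 = 332°
split-comp 22° ↑ +202°: 332 + 202 = 534 → 534 − 360 = 174°
analog 25° ↑ +25°: 174 + 25 = 199°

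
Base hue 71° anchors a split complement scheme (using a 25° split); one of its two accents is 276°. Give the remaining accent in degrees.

Split-complementary hues sit 25° either side of the complement.
Complement of the base 71°: 71 + 180 = 251°
The given accent 276° is 25° one side of 251°; the other accent sits 25° the other side: 251 − 25 = 226°

226°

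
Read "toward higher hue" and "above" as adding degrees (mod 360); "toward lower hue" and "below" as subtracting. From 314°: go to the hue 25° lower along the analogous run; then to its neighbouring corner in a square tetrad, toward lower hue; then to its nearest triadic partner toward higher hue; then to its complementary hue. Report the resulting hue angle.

analog 25° ↓ −25°: 314 − 25 = 289°
square ↓ −90°: 289 − 90 = 199°
triadic ↑ +120°: 199 + 120 = 319°
complement +180°: 319 + 180 = 499 → 499 − 360 = 139°

139°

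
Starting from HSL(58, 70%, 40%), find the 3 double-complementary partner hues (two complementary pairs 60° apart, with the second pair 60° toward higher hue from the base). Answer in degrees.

118°, 238°, 298°

A rectangular tetradic uses two complementary pairs 60° apart: offsets 0°, 60°, 180°, 240°.
58 + 60 = 118°
58 + 180 = 238°
58 + 240 = 298°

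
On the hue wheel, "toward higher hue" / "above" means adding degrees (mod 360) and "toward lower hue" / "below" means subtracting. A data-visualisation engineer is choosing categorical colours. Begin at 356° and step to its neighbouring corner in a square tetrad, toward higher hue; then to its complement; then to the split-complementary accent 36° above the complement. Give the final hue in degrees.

122°

+90° (square ↑): 356 + 90 = 446 → 446 − 360 = 86°
+180° (complement): 86 + 180 = 266°
+216° (split-comp 36° ↑): 266 + 216 = 482 → 482 − 360 = 122°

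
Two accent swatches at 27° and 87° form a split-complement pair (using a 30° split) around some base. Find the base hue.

The accents sit 30° either side of the complement, so the complement is their short-arc midpoint on the wheel.
Short-arc midpoint of 27° and 87°: 57°.
Base is 180° from the complement: 57 − 180 = -123 → -123 + 360 = 237°

237°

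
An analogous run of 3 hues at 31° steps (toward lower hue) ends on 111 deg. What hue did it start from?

173°

2 steps of 31° (toward lower hue) give a net shift of −62°.
Start = end − shift: 111 + 62 = 173°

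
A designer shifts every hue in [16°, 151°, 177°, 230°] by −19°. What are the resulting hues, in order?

16 − 19 = -3 → -3 + 360 = 357°
151 − 19 = 132°
177 − 19 = 158°
230 − 19 = 211°

357°, 132°, 158°, 211°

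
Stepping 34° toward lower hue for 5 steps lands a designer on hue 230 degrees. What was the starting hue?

5 steps of 34° (toward lower hue) give a net shift of −170°.
Start = end − shift: 230 + 170 = 400 → 400 − 360 = 40°

40°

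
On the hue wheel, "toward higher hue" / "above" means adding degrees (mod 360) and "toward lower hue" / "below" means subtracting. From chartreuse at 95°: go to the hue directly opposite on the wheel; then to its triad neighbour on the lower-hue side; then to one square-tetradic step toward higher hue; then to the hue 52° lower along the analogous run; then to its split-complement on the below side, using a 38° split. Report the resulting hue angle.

335°

+180° (complement): 95 + 180 = 275°
−120° (triadic ↓): 275 − 120 = 155°
+90° (square ↑): 155 + 90 = 245°
−52° (analog 52° ↓): 245 − 52 = 193°
+142° (split-comp 38° ↓): 193 + 142 = 335°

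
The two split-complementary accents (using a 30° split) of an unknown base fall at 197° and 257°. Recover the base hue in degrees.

47°

The accents sit 30° either side of the complement, so the complement is their short-arc midpoint on the wheel.
Short-arc midpoint of 197° and 257°: 227°.
Base is 180° from the complement: 227 − 180 = 47°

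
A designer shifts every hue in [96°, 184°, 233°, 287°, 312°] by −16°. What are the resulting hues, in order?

80°, 168°, 217°, 271°, 296°

96 − 16 = 80°
184 − 16 = 168°
233 − 16 = 217°
287 − 16 = 271°
312 − 16 = 296°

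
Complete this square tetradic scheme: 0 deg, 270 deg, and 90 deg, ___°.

A square tetradic scheme places four hues every 90°.
The full set through 0° is {0°, 90°, 180°, 270°}.
Given {0°, 90°, 270°}, the missing hue is 180°.

180°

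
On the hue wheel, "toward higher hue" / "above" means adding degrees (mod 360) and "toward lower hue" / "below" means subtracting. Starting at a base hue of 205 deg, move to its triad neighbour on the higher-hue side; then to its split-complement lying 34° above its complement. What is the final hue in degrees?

triadic ↑ +120°: 205 + 120 = 325°
split-comp 34° ↑ +214°: 325 + 214 = 539 → 539 − 360 = 179°

179°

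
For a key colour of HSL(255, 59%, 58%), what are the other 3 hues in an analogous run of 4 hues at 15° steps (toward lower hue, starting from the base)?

240°, 225° and 210°

Analogous hues sit every 15° along the wheel.
255 − 15 = 240°
255 − 30 = 225°
255 − 45 = 210°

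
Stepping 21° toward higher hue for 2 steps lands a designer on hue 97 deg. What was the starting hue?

55°

2 steps of 21° (toward higher hue) give a net shift of +42°.
Start = end − shift: 97 − 42 = 55°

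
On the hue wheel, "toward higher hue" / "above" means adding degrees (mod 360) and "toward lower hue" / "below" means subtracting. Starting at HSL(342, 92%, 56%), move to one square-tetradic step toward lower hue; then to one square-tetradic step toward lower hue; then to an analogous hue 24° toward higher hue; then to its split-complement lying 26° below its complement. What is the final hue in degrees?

340°

−90° (square ↓): 342 − 90 = 252°
−90° (square ↓): 252 − 90 = 162°
+24° (analog 24° ↑): 162 + 24 = 186°
+154° (split-comp 26° ↓): 186 + 154 = 340°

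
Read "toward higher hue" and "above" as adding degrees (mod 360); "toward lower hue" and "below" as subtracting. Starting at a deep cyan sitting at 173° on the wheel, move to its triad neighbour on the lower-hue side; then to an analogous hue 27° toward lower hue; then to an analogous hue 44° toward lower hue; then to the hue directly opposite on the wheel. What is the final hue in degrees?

−120° (triadic ↓): 173 − 120 = 53°
−27° (analog 27° ↓): 53 − 27 = 26°
−44° (analog 44° ↓): 26 − 44 = -18 → -18 + 360 = 342°
+180° (complement): 342 + 180 = 522 → 522 − 360 = 162°

162°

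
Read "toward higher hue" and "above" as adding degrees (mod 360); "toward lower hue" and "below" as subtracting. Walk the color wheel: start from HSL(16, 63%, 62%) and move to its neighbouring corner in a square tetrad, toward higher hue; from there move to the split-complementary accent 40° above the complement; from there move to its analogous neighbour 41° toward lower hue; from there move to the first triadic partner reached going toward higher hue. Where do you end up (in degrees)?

45°

16 + 90 = 106°   (square ↑)
106 + 220 = 326°   (split-comp 40° ↑)
326 − 41 = 285°   (analog 41° ↓)
285 + 120 = 405 → 405 − 360 = 45°   (triadic ↑)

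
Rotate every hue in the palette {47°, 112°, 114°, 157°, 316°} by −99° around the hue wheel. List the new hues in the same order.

308°, 13°, 15°, 58°, 217°

47 − 99 = -52 → -52 + 360 = 308°
112 − 99 = 13°
114 − 99 = 15°
157 − 99 = 58°
316 − 99 = 217°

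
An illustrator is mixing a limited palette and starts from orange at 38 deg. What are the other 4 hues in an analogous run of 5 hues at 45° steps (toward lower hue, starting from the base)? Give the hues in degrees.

Analogous hues sit every 45° along the wheel.
38 − 45 = -7 → -7 + 360 = 353°
38 − 90 = -52 → -52 + 360 = 308°
38 − 135 = -97 → -97 + 360 = 263°
38 − 180 = -142 → -142 + 360 = 218°

353°, 308°, 263°, and 218°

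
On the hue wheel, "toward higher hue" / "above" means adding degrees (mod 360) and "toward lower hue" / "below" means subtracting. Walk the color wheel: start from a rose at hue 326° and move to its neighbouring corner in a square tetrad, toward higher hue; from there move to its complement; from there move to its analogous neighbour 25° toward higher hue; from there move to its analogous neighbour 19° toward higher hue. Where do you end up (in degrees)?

+90° (square ↑): 326 + 90 = 416 → 416 − 360 = 56°
+180° (complement): 56 + 180 = 236°
+25° (analog 25° ↑): 236 + 25 = 261°
+19° (analog 19° ↑): 261 + 19 = 280°

280°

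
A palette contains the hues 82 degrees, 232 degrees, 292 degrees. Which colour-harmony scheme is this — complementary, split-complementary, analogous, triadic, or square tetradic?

Sort the hues: 82°, 232°, 292°.
Successive gaps around the wheel: 150°, 60°, 150°.
Two 150° gaps and one 60° gap — a base hue opposite a pair of accents 30° either side of its complement — is the split-complementary pattern.

split-complementary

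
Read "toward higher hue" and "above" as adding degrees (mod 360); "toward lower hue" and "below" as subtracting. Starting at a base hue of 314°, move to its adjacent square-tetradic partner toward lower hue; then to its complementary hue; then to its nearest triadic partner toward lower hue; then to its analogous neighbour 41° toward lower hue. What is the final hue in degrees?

243°

square ↓ −90°: 314 − 90 = 224°
complement +180°: 224 + 180 = 404 → 404 − 360 = 44°
triadic ↓ −120°: 44 − 120 = -76 → -76 + 360 = 284°
analog 41° ↓ −41°: 284 − 41 = 243°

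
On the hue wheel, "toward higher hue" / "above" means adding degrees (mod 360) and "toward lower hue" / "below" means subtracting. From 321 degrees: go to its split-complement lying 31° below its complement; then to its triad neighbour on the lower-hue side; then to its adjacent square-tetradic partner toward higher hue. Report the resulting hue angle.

split-comp 31° ↓ +149°: 321 + 149 = 470 → 470 − 360 = 110°
triadic ↓ −120°: 110 − 120 = -10 → -10 + 360 = 350°
square ↑ +90°: 350 + 90 = 440 → 440 − 360 = 80°

80°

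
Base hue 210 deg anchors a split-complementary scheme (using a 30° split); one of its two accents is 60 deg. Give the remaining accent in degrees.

0°

Split-complementary hues sit 30° either side of the complement.
Complement of the base 210°: 210 + 180 = 390 → 390 − 360 = 30°
The given accent 60° is 30° one side of 30°; the other accent sits 30° the other side: 30 − 30 = 0°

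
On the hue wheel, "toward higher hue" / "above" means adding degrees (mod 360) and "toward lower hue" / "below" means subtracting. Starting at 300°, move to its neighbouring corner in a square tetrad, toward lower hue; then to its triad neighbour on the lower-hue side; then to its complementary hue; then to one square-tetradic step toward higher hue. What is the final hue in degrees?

−90° (square ↓): 300 − 90 = 210°
−120° (triadic ↓): 210 − 120 = 90°
+180° (complement): 90 + 180 = 270°
+90° (square ↑): 270 + 90 = 360 → 360 − 360 = 0°

0°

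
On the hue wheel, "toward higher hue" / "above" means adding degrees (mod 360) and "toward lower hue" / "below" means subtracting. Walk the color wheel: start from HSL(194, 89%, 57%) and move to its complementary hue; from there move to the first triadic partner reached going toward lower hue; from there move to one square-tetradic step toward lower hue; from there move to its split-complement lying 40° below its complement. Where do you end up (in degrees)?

304°

complement +180°: 194 + 180 = 374 → 374 − 360 = 14°
triadic ↓ −120°: 14 − 120 = -106 → -106 + 360 = 254°
square ↓ −90°: 254 − 90 = 164°
split-comp 40° ↓ +140°: 164 + 140 = 304°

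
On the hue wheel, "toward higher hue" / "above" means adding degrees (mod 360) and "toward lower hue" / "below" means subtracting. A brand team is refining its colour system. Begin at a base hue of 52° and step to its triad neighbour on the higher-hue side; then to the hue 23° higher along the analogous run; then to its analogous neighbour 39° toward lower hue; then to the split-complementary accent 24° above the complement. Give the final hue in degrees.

52 + 120 = 172°   (triadic ↑)
172 + 23 = 195°   (analog 23° ↑)
195 − 39 = 156°   (analog 39° ↓)
156 + 204 = 360 → 360 − 360 = 0°   (split-comp 24° ↑)

0°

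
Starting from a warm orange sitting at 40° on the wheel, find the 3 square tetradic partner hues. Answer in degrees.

40 + 90 = 130°
40 + 180 = 220°
40 + 270 = 310°

130°, 220°, and 310°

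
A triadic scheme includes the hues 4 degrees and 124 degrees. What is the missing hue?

A triad places three hues 120° apart.
The full set through 4° is {4°, 124°, 244°}.
Given {4°, 124°}, the missing hue is 244°.

244°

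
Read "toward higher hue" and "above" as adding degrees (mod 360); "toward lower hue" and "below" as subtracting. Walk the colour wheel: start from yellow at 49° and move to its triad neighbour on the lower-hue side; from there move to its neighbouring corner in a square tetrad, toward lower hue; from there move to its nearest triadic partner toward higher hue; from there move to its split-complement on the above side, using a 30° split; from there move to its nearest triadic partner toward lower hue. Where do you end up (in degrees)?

49°

49 − 120 = -71 → -71 + 360 = 289°   (triadic ↓)
289 − 90 = 199°   (square ↓)
199 + 120 = 319°   (triadic ↑)
319 + 210 = 529 → 529 − 360 = 169°   (split-comp 30° ↑)
169 − 120 = 49°   (triadic ↓)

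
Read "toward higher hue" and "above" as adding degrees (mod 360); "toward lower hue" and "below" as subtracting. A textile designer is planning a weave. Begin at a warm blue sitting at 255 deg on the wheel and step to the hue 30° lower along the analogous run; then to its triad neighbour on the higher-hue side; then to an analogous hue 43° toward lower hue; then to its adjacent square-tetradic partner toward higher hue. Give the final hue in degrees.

32°

255 − 30 = 225°   (analog 30° ↓)
225 + 120 = 345°   (triadic ↑)
345 − 43 = 302°   (analog 43° ↓)
302 + 90 = 392 → 392 − 360 = 32°   (square ↑)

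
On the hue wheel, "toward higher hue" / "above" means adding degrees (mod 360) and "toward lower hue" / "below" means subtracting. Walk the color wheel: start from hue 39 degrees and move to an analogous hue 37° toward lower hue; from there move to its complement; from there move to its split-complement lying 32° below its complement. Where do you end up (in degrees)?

330°

analog 37° ↓ −37°: 39 − 37 = 2°
complement +180°: 2 + 180 = 182°
split-comp 32° ↓ +148°: 182 + 148 = 330°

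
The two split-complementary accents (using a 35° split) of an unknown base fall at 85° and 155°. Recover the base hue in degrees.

The accents sit 35° either side of the complement, so the complement is their short-arc midpoint on the wheel.
Short-arc midpoint of 85° and 155°: 120°.
Base is 180° from the complement: 120 − 180 = -60 → -60 + 360 = 300°

300°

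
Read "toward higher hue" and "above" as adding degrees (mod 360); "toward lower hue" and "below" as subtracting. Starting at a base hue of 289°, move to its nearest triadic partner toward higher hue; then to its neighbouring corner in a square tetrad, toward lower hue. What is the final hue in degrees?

+120° (triadic ↑): 289 + 120 = 409 → 409 − 360 = 49°
−90° (square ↓): 49 − 90 = -41 → -41 + 360 = 319°

319°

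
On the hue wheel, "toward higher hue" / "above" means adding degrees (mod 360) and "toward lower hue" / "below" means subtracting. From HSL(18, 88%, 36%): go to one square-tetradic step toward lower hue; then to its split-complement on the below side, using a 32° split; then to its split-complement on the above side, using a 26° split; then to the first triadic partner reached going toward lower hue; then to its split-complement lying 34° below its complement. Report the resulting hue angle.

308°

square ↓ −90°: 18 − 90 = -72 → -72 + 360 = 288°
split-comp 32° ↓ +148°: 288 + 148 = 436 → 436 − 360 = 76°
split-comp 26° ↑ +206°: 76 + 206 = 282°
triadic ↓ −120°: 282 − 120 = 162°
split-comp 34° ↓ +146°: 162 + 146 = 308°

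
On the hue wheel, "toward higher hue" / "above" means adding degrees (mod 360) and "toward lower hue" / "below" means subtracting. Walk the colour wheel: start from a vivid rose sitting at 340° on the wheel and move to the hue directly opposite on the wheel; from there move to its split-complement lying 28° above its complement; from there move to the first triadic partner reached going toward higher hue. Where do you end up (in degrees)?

+180° (complement): 340 + 180 = 520 → 520 − 360 = 160°
+208° (split-comp 28° ↑): 160 + 208 = 368 → 368 − 360 = 8°
+120° (triadic ↑): 8 + 120 = 128°

128°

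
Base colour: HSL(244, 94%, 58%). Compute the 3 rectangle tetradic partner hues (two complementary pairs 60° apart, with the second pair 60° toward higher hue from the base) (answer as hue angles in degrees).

A rectangular tetradic uses two complementary pairs 60° apart: offsets 0°, 60°, 180°, 240°.
244 + 60 = 304°
244 + 180 = 424 → 424 − 360 = 64°
244 + 240 = 484 → 484 − 360 = 124°

304°, 64° and 124°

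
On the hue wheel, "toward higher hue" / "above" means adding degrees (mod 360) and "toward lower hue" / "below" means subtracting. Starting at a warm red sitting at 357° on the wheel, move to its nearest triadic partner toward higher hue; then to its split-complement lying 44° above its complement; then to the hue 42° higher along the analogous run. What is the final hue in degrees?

triadic ↑ +120°: 357 + 120 = 477 → 477 − 360 = 117°
split-comp 44° ↑ +224°: 117 + 224 = 341°
analog 42° ↑ +42°: 341 + 42 = 383 → 383 − 360 = 23°

23°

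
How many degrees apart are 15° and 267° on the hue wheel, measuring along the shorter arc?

108°

|15 − 267| = 252.
The shorter arc is 360 − 252 = 108°.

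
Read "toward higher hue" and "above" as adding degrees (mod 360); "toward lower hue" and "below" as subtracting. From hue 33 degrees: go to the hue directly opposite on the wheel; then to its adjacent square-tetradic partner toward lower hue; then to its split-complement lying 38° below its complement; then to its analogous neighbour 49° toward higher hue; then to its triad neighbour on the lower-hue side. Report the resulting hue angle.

194°

+180° (complement): 33 + 180 = 213°
−90° (square ↓): 213 − 90 = 123°
+142° (split-comp 38° ↓): 123 + 142 = 265°
+49° (analog 49° ↑): 265 + 49 = 314°
−120° (triadic ↓): 314 − 120 = 194°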